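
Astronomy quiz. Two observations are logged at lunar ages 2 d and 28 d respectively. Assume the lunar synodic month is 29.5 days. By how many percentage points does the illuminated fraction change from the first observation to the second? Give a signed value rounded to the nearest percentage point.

θ₁ = 360° × 2/29.5 = 24.4°, f₁ = (1 − cos θ₁)/2 = 0.045.
θ₂ = 360° × 28/29.5 = 341.7°, f₂ = (1 − cos θ₂)/2 = 0.025.
Change = f₂ − f₁ = -0.019 → -2 percentage points.

-2 pp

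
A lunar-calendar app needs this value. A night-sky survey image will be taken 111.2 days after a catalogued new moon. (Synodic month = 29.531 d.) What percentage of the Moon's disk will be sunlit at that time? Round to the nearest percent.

45%

111.2 d spans 3 complete synodic months (3 × 29.531 = 88.59 d) plus 22.61 d.
The Moon has covered 22.61/29.531 of its cycle, so θ ≈ 360° × 22.61/29.531 = 275.6°.
Illuminated fraction = (1 − cos 275.6°)/2 = (1 − 0.097)/2 ≈ 0.451, so 45%.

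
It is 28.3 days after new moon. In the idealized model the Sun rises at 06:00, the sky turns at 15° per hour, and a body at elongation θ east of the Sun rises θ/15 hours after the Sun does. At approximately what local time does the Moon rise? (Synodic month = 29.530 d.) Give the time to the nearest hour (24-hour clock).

05:00

The Moon has covered 28.3/29.530 of its cycle, so θ ≈ 360° × 28.3/29.530 = 345.0°.
Delay after the Sun = 345.0° / (15°/h) ≈ 23.00 h.
06:00 + 23.00 h ≈ 05:00 → 05:00 to the nearest hour.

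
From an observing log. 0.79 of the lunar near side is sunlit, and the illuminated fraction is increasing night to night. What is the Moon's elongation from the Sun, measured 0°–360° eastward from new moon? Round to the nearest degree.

125°

Invert f = (1 − cos θ)/2 to get cos θ = 1 − 2(0.79) = -0.580, hence θ₀ = arccos -0.580 = 125.5°.
Before full moon the principal value applies: θ = 125.5°.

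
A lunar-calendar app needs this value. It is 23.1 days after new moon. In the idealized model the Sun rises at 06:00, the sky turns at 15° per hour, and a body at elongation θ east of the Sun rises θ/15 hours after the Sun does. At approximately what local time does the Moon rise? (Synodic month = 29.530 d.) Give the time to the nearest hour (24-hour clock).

Elongation θ = 360° × 23.1/29.530 ≈ 281.6°.
At 15° of sky rotation per hour, 281.6° corresponds to a 18.77 h lag.
06:00 + 18.77 h ≈ 00:46 → 01:00 to the nearest hour.

01:00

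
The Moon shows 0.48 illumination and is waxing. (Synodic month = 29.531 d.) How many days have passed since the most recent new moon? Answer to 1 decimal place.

cos θ = 1 − 2f = 0.040, giving a principal value of 87.7°.
The Moon is waxing (0°–180°), so θ = 87.7° directly.
At 360°/29.531 d per day, 87.7° corresponds to 7.19 days.

7.2 days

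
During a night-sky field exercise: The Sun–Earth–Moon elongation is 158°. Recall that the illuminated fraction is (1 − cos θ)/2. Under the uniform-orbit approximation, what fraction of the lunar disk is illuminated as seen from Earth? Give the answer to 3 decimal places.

Half-versine of 158°: (1 − (-0.927))/2 = 0.964.

0.964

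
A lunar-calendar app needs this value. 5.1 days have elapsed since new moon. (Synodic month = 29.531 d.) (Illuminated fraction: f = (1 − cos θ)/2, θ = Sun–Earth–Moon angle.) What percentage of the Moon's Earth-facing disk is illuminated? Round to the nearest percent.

The Moon has covered 5.1/29.531 of its cycle, so θ ≈ 360° × 5.1/29.531 = 62.2°.
cos 62.2° = 0.467, so f = (1 − 0.467)/2 = 0.267, so 27%.

27%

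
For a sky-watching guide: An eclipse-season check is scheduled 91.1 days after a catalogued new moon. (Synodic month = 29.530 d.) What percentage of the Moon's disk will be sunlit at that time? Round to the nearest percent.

91.1/29.530 = 3.085 lunations, so 3 complete cycles and 2.51 d into the next.
Elongation θ = 360° × 2.51/29.530 ≈ 30.6°.
cos 30.6° = 0.861, so f = (1 − 0.861)/2 = 0.070, so 7%.

7%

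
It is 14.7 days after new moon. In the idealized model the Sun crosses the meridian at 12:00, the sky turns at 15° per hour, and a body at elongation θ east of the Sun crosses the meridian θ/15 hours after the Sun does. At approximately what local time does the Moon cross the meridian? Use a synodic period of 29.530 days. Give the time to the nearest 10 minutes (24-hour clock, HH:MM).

The Moon has covered 14.7/29.530 of its cycle, so θ ≈ 360° × 14.7/29.530 = 179.2°.
At 15° of sky rotation per hour, 179.2° corresponds to a 11.95 h lag.
12:00 + 11.947 h ≈ 23:57 → 00:00 to the nearest ten minutes.

00:00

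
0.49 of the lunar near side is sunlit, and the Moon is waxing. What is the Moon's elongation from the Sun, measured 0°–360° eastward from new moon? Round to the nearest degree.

Invert f = (1 − cos θ)/2 to get cos θ = 1 − 2(0.49) = 0.020, hence θ₀ = arccos 0.020 = 88.9°.
The Moon is waxing (0°–180°), so θ = 88.9° directly.

89°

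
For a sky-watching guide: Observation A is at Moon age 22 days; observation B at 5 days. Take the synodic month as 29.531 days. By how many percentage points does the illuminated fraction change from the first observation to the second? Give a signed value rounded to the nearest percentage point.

θ₁ = 360° × 22/29.531 = 268.2°, f₁ = (1 − cos θ₁)/2 = 0.516.
θ₂ = 360° × 5/29.531 = 61.0°, f₂ = (1 − cos θ₂)/2 = 0.257.
Change = f₂ − f₁ = -0.259 → -26 percentage points.

-26 percentage points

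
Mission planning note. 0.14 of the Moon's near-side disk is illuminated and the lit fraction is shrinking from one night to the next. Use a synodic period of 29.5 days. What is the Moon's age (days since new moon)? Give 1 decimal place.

Invert f = (1 − cos θ)/2 to get cos θ = 1 − 2(0.14) = 0.720, hence θ₀ = arccos 0.720 = 43.9°.
A waning Moon lies in 180°–360°, so θ = 360° − 43.9° = 316.1°.
Age = 29.5 × 316.1°/360° ≈ 25.90 days.

25.9 days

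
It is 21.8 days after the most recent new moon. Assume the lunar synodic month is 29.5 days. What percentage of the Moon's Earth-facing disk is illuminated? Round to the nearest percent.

53%

Phase angle: θ = 360°·(21.8 d)/(29.5 d) = 266.0°.
Illuminated fraction = (1 − cos 266.0°)/2 = (1 − (-0.069))/2 ≈ 0.535, so 53%.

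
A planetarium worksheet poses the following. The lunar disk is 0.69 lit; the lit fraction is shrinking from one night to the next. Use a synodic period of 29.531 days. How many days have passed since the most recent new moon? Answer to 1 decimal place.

20.3 days

From f = (1 − cos θ)/2: cos θ = 1 − 2×0.69 = -0.380; arccos → 112.3°.
A waning Moon lies in 180°–360°, so θ = 360° − 112.3° = 247.7°.
Age = 29.531 × 247.7°/360° ≈ 20.32 days.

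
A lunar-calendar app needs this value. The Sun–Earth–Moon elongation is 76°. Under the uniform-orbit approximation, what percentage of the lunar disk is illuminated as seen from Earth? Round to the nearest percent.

Half-versine of 76°: (1 − 0.242)/2 = 0.379, i.e. 38%.

38%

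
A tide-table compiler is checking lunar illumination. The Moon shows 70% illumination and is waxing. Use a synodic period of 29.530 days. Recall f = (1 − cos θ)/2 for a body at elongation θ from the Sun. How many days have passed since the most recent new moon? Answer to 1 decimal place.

Invert f = (1 − cos θ)/2 to get cos θ = 1 − 2(0.70) = -0.400, hence θ₀ = arccos -0.400 = 113.6°.
Waxing ⇒ before full, so θ = 113.6°.
That fraction of the synodic month is 113.6/360 × 29.530 d ≈ 9.32 d.

9.3 days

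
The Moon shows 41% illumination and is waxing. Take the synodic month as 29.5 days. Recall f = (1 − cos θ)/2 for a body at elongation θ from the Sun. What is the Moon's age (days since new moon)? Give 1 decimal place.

Invert f = (1 − cos θ)/2 to get cos θ = 1 − 2(0.41) = 0.180, hence θ₀ = arccos 0.180 = 79.6°.
Waxing ⇒ before full, so θ = 79.6°.
That fraction of the synodic month is 79.6/360 × 29.5 d ≈ 6.53 d.

6.5 days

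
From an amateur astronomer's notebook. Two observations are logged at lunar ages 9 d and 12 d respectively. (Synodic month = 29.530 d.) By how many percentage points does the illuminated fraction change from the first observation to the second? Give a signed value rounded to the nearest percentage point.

+25 pp

First observation: θ = 360°·9/29.530 = 109.7°, so f = 0.669.
Second observation: θ = 146.3°, f = 0.916.
Δf = 0.916 − 0.669 = +0.247, i.e. +25 pp.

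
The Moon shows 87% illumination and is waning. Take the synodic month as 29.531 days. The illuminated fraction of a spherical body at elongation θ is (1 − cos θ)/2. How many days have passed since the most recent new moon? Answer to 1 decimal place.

cos θ = 1 − 2f = -0.740, giving a principal value of 137.7°.
Since the Moon is past full (waning), take the reflex angle: θ = 360° − 137.7° = 222.3°.
That fraction of the synodic month is 222.3/360 × 29.531 d ≈ 18.23 d.

18.2 days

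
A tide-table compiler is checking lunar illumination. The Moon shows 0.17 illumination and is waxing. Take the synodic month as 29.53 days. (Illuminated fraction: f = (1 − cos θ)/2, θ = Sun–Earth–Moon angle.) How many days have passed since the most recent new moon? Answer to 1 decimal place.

4.0 days

cos θ = 1 − 2f = 0.660, giving a principal value of 48.7°.
The Moon is waxing (0°–180°), so θ = 48.7° directly.
That fraction of the synodic month is 48.7/360 × 29.53 d ≈ 3.99 d.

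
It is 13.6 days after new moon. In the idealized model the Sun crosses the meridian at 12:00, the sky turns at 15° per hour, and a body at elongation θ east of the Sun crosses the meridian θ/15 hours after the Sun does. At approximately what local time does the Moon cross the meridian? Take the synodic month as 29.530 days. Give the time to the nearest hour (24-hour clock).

23:00

Phase angle: θ = 360°·(13.6 d)/(29.530 d) = 165.8°.
The Moon trails the Sun by θ/15 = 165.8/15 ≈ 11.05 hours.
12:00 + 11.05 h ≈ 23:03 → 23:00 to the nearest hour.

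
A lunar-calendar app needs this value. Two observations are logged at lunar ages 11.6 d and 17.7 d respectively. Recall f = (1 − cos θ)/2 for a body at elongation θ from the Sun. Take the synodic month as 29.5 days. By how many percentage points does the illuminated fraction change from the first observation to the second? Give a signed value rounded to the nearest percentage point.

+1 percentage points

First observation: θ = 360°·11.6/29.5 = 141.6°, so f = 0.892.
Second observation: θ = 216.0°, f = 0.905.
Δf = 0.905 − 0.892 = +0.013, i.e. +1 pp.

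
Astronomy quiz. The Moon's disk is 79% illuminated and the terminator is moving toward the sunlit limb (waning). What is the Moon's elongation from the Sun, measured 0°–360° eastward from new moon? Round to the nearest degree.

From f = (1 − cos θ)/2: cos θ = 1 − 2×0.79 = -0.580; arccos → 125.5°.
Waning ⇒ past full, so θ = 360° − 125.5° = 234.5°.

235°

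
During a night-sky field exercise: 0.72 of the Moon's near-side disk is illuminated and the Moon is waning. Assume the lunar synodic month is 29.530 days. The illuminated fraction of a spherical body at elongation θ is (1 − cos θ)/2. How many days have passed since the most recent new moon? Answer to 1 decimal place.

20.0 days

From f = (1 − cos θ)/2: cos θ = 1 − 2×0.72 = -0.440; arccos → 116.1°.
A waning Moon lies in 180°–360°, so θ = 360° − 116.1° = 243.9°.
That fraction of the synodic month is 243.9/360 × 29.530 d ≈ 20.01 d.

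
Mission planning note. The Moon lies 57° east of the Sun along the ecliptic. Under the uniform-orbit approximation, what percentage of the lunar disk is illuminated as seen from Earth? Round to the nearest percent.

cos 57° = 0.545, so f = (1 − 0.545)/2 = 0.228, i.e. 23%.

23%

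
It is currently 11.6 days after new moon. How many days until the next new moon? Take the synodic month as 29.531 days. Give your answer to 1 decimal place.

17.9 days

The next new moon completes the synodic month: 29.531 − 11.6 = 17.931 days.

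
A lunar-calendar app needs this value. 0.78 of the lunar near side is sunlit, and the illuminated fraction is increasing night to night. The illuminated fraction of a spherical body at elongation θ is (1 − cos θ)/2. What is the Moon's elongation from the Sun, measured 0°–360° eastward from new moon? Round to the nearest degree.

124°

Invert f = (1 − cos θ)/2 to get cos θ = 1 − 2(0.78) = -0.560, hence θ₀ = arccos -0.560 = 124.1°.
Before full moon the principal value applies: θ = 124.1°.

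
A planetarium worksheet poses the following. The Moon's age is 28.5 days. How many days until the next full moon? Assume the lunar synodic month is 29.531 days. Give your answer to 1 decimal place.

15.8 days

Full moon occurs at elongation 180°, i.e. at age 29.531 × 180/360 = 14.765 d.
This lunation's full moon (14.765 d) has passed, so add one period: 44.296 − 28.5 = 15.796 days.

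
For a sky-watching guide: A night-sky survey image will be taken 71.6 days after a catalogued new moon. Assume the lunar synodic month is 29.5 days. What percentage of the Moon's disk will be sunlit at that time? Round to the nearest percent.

71.6/29.5 = 2.427 lunations, so 2 complete cycles and 12.60 d into the next.
The Moon has covered 12.60/29.5 of its cycle, so θ ≈ 360° × 12.60/29.5 = 153.8°.
Illuminated fraction = (1 − cos 153.8°)/2 = (1 − (-0.897))/2 ≈ 0.948, so 95%.

95%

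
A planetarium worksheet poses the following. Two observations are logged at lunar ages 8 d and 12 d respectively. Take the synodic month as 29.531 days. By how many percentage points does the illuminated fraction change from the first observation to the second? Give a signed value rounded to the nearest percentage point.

First observation: θ = 360°·8/29.531 = 97.5°, so f = 0.565.
Second observation: θ = 146.3°, f = 0.916.
Δf = 0.916 − 0.565 = +0.350, i.e. +35 pp.

+35 percentage points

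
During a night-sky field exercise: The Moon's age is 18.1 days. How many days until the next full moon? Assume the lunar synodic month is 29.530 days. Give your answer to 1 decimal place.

Full moon occurs at elongation 180°, i.e. at age 29.530 × 180/360 = 14.765 d.
Already past this cycle's full moon; the next is at 14.765 + 29.530 = 44.295 d, so 44.295 − 18.1 = 26.195 days.

26.2 days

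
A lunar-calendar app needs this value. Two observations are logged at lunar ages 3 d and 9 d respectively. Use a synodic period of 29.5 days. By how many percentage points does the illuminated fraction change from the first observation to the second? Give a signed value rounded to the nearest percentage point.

First observation: θ = 360°·3/29.5 = 36.6°, so f = 0.099.
Second observation: θ = 109.8°, f = 0.670.
Δf = 0.670 − 0.099 = +0.571, i.e. +57 pp.

+57 pp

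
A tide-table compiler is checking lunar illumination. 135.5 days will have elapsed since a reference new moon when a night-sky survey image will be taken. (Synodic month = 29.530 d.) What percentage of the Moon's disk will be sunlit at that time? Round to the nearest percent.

135.5 d spans 4 complete synodic months (4 × 29.530 = 118.12 d) plus 17.38 d.
Elongation θ = 360° × 17.38/29.530 ≈ 211.9°.
cos 211.9° = (-0.849), so f = (1 − (-0.849))/2 = 0.925, so 92%.

92%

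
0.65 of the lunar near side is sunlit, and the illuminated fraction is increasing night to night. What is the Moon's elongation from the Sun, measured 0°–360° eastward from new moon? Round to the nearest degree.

107°

cos θ = 1 − 2f = -0.300, giving a principal value of 107.5°.
Before full moon the principal value applies: θ = 107.5°.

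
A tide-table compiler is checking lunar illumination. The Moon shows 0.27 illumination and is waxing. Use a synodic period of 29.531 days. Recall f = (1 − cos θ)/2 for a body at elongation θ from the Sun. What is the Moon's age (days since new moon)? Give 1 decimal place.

5.1 days

Invert f = (1 − cos θ)/2 to get cos θ = 1 − 2(0.27) = 0.460, hence θ₀ = arccos 0.460 = 62.6°.
Waxing ⇒ before full, so θ = 62.6°.
At 360°/29.531 d per day, 62.6° corresponds to 5.14 days.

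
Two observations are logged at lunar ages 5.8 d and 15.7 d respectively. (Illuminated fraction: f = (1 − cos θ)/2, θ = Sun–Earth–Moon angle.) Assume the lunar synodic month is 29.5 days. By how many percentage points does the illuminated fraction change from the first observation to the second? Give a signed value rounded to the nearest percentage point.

First observation: θ = 360°·5.8/29.5 = 70.8°, so f = 0.335.
Second observation: θ = 191.6°, f = 0.990.
Δf = 0.990 − 0.335 = +0.654, i.e. +65 pp.

+65 pp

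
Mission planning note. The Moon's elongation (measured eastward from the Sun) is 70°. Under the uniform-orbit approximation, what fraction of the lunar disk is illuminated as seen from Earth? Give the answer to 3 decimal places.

cos 70° = 0.342, so f = (1 − 0.342)/2 = 0.329.

0.329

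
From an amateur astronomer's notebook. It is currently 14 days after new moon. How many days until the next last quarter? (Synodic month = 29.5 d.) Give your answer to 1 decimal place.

Last quarter occurs at elongation 270°, i.e. at age 29.5 × 270/360 = 22.125 d.
So 8.125 days remain (22.125 − 14).

8.1 days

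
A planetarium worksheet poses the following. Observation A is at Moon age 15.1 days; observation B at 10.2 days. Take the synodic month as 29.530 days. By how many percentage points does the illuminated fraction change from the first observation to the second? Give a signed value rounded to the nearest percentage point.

First observation: θ = 360°·15.1/29.530 = 184.1°, so f = 0.999.
Second observation: θ = 124.3°, f = 0.782.
Δf = 0.782 − 0.999 = -0.217, i.e. -22 pp.

-22 percentage points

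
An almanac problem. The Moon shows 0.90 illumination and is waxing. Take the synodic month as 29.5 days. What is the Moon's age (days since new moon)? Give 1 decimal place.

From f = (1 − cos θ)/2: cos θ = 1 − 2×0.90 = -0.800; arccos → 143.1°.
Waxing ⇒ before full, so θ = 143.1°.
That fraction of the synodic month is 143.1/360 × 29.5 d ≈ 11.73 d.

11.7 days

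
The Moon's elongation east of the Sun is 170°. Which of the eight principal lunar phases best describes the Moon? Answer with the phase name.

full moon

170° lies in the full moon sector of the 8-phase cycle.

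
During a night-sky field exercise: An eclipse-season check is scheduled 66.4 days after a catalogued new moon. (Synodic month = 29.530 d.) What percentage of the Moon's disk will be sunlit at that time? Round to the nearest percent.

50%

Reduce mod P: 66.4 − 2×29.530 = 7.34 d into the current lunation.
Phase angle: θ = 360°·(7.34 d)/(29.530 d) = 89.5°.
cos 89.5° = 0.009, so f = (1 − 0.009)/2 = 0.495, so 50%.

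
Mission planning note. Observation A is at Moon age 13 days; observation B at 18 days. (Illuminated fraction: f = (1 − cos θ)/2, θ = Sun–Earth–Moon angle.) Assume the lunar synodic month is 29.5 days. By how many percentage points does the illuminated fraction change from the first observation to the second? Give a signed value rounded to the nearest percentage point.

-8 percentage points

First observation: θ = 360°·13/29.5 = 158.6°, so f = 0.966.
Second observation: θ = 219.7°, f = 0.885.
Δf = 0.885 − 0.966 = -0.081, i.e. -8 pp.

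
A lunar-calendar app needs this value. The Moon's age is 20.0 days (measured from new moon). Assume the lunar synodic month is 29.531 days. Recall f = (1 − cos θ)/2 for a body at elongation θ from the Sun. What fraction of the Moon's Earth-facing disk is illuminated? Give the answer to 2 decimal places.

0.72

Elongation θ = 360° × 20.0/29.531 ≈ 243.8°.
With cos θ = (-0.441), the lit fraction is (1 − (-0.441))/2 ≈ 0.721.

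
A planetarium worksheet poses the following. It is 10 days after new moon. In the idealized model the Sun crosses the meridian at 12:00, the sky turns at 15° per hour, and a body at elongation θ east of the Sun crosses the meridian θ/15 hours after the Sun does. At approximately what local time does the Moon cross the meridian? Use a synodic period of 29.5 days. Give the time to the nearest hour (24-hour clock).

20:00

Phase angle: θ = 360°·(10 d)/(29.5 d) = 122.0°.
Delay after the Sun = 122.0° / (15°/h) ≈ 8.14 h.
12:00 + 8.14 h ≈ 20:08 → 20:00 to the nearest hour.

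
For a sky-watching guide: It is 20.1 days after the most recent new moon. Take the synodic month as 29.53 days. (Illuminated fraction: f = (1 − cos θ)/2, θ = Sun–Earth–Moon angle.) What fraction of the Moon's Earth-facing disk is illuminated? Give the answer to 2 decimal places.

The Moon has covered 20.1/29.53 of its cycle, so θ ≈ 360° × 20.1/29.53 = 245.0°.
With cos θ = (-0.422), the lit fraction is (1 − (-0.422))/2 ≈ 0.711.

0.71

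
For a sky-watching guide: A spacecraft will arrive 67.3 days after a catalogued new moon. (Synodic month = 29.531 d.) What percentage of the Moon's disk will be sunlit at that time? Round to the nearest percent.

Reduce mod P: 67.3 − 2×29.531 = 8.24 d into the current lunation.
Phase angle: θ = 360°·(8.24 d)/(29.531 d) = 100.4°.
cos 100.4° = (-0.181), so f = (1 − (-0.181))/2 = 0.590, so 59%.

59%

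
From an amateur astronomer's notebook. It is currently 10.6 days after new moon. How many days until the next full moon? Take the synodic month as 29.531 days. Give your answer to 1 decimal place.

4.2 days

Full moon is 0.5 of the way through the cycle: age 0.5 × 29.531 = 14.765 d.
That is 14.765 − 10.6 = 4.165 days ahead.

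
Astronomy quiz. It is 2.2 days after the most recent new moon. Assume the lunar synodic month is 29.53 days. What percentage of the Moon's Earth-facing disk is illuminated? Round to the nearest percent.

5%

Phase angle: θ = 360°·(2.2 d)/(29.53 d) = 26.8°.
Illuminated fraction = (1 − cos 26.8°)/2 = (1 − 0.892)/2 ≈ 0.054, so 5%.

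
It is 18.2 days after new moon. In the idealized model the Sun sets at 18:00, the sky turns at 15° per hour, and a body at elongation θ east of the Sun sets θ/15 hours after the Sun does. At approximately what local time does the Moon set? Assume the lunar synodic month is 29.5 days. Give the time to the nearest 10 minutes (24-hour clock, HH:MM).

The Moon has covered 18.2/29.5 of its cycle, so θ ≈ 360° × 18.2/29.5 = 222.1°.
Delay after the Sun = 222.1° / (15°/h) ≈ 14.81 h.
18:00 + 14.807 h ≈ 08:48 → 08:50 to the nearest ten minutes.

08:50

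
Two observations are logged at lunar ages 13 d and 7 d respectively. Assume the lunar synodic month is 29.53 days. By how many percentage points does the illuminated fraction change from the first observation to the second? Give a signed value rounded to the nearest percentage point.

First observation: θ = 360°·13/29.53 = 158.5°, so f = 0.965.
Second observation: θ = 85.3°, f = 0.459.
Δf = 0.459 − 0.965 = -0.506, i.e. -51 pp.

-51 pp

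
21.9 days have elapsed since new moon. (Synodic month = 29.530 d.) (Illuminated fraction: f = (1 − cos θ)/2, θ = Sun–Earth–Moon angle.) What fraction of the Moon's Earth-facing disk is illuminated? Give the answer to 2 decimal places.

0.53

The Moon has covered 21.9/29.530 of its cycle, so θ ≈ 360° × 21.9/29.530 = 267.0°.
Illuminated fraction = (1 − cos 267.0°)/2 = (1 − (-0.053))/2 ≈ 0.526.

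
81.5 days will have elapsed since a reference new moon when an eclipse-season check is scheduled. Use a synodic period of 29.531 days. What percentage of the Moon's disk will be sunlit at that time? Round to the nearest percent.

81.5/29.531 = 2.760 lunations, so 2 complete cycles and 22.44 d into the next.
Elongation θ = 360° × 22.44/29.531 ≈ 273.5°.
With cos θ = 0.062, the lit fraction is (1 − 0.062)/2 ≈ 0.469, so 47%.

47%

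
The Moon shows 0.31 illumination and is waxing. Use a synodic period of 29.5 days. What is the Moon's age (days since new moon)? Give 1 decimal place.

From f = (1 − cos θ)/2: cos θ = 1 − 2×0.31 = 0.380; arccos → 67.7°.
The Moon is waxing (0°–180°), so θ = 67.7° directly.
At 360°/29.5 d per day, 67.7° corresponds to 5.54 days.

5.5 days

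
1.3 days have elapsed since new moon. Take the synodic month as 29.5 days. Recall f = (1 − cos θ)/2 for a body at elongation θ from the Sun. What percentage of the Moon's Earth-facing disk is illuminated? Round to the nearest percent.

2%

Elongation θ = 360° × 1.3/29.5 ≈ 15.9°.
Illuminated fraction = (1 − cos 15.9°)/2 = (1 − 0.962)/2 ≈ 0.019, so 2%.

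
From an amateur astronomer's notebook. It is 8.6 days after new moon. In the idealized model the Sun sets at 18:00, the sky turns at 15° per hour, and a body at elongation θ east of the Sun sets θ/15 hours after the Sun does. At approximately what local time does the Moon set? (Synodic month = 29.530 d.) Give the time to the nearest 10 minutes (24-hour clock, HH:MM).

01:00

Elongation θ = 360° × 8.6/29.530 ≈ 104.8°.
Delay after the Sun = 104.8° / (15°/h) ≈ 6.99 h.
18:00 + 6.990 h ≈ 00:59 → 01:00 to the nearest ten minutes.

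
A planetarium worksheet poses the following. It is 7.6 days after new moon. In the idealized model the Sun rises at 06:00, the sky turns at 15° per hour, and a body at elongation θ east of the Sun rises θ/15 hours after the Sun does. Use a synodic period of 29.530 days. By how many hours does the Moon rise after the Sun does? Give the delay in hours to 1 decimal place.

6.2 h

Phase angle: θ = 360°·(7.6 d)/(29.530 d) = 92.7°.
The Moon trails the Sun by θ/15 = 92.7/15 ≈ 6.18 hours.
So the Moon rises 6.18 h after the Sun.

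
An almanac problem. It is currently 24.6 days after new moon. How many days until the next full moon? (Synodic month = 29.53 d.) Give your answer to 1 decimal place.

Full moon is 0.5 of the way through the cycle: age 0.5 × 29.53 = 14.765 d.
Already past this cycle's full moon; the next is at 14.765 + 29.53 = 44.295 d, so 44.295 − 24.6 = 19.695 days.

19.7 days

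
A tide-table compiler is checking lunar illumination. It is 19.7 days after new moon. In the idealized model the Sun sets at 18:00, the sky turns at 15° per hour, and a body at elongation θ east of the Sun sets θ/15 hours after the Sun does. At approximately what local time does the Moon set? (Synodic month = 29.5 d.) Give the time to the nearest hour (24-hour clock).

The Moon has covered 19.7/29.5 of its cycle, so θ ≈ 360° × 19.7/29.5 = 240.4°.
Delay after the Sun = 240.4° / (15°/h) ≈ 16.03 h.
18:00 + 16.03 h ≈ 10:02 → 10:00 to the nearest hour.

10:00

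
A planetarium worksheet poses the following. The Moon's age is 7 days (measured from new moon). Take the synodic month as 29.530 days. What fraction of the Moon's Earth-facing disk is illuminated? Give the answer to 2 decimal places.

0.46

Elongation θ = 360° × 7/29.530 ≈ 85.3°.
With cos θ = 0.081, the lit fraction is (1 − 0.081)/2 ≈ 0.459.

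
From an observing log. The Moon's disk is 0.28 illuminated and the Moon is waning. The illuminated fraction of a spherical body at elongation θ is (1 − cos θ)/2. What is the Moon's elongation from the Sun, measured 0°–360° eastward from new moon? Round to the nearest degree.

296°

Invert f = (1 − cos θ)/2 to get cos θ = 1 − 2(0.28) = 0.440, hence θ₀ = arccos 0.440 = 63.9°.
Waning ⇒ past full, so θ = 360° − 63.9° = 296.1°.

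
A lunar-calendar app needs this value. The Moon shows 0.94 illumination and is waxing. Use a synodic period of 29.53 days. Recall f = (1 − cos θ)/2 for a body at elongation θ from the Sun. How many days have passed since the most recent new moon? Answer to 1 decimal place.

12.4 days

cos θ = 1 − 2f = -0.880, giving a principal value of 151.6°.
The Moon is waxing (0°–180°), so θ = 151.6° directly.
At 360°/29.53 d per day, 151.6° corresponds to 12.44 days.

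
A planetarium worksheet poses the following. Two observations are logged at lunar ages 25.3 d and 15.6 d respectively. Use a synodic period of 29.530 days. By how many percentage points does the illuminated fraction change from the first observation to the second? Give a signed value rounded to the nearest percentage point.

θ₁ = 360° × 25.3/29.530 = 308.4°, f₁ = (1 − cos θ₁)/2 = 0.189.
θ₂ = 360° × 15.6/29.530 = 190.2°, f₂ = (1 − cos θ₂)/2 = 0.992.
Change = f₂ − f₁ = +0.803 → +80 percentage points.

+80 pp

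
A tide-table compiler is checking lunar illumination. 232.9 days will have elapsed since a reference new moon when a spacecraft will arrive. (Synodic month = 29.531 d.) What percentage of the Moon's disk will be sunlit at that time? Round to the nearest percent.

232.9 d spans 7 complete synodic months (7 × 29.531 = 206.72 d) plus 26.18 d.
Elongation θ = 360° × 26.18/29.531 ≈ 319.2°.
With cos θ = 0.757, the lit fraction is (1 − 0.757)/2 ≈ 0.122, so 12%.

12%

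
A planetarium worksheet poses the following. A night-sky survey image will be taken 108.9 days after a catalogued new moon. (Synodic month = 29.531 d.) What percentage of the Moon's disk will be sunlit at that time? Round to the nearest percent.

69%

Reduce mod P: 108.9 − 3×29.531 = 20.31 d into the current lunation.
The Moon has covered 20.31/29.531 of its cycle, so θ ≈ 360° × 20.31/29.531 = 247.6°.
Illuminated fraction = (1 − cos 247.6°)/2 = (1 − (-0.382))/2 ≈ 0.691, so 69%.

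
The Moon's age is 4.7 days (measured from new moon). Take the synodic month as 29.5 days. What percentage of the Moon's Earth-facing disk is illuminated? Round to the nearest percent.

Elongation θ = 360° × 4.7/29.5 ≈ 57.4°.
With cos θ = 0.539, the lit fraction is (1 − 0.539)/2 ≈ 0.230, so 23%.

23%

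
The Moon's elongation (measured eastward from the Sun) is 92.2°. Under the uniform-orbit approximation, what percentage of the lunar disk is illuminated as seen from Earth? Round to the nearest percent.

52%

f = (1 − cos 92.2°)/2 = (1 − (-0.038))/2 ≈ 0.519, i.e. 52%.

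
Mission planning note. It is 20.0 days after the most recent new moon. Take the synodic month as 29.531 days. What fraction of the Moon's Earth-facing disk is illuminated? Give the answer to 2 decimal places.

0.72

The Moon has covered 20.0/29.531 of its cycle, so θ ≈ 360° × 20.0/29.531 = 243.8°.
cos 243.8° = (-0.441), so f = (1 − (-0.441))/2 = 0.721.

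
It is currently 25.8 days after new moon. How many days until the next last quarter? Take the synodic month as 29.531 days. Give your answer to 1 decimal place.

25.9 days

Last quarter occurs at elongation 270°, i.e. at age 29.531 × 270/360 = 22.148 d.
This lunation's last quarter (22.148 d) has passed, so add one period: 51.679 − 25.8 = 25.879 days.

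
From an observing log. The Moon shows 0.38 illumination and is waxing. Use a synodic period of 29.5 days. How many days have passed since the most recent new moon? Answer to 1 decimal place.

6.2 days

From f = (1 − cos θ)/2: cos θ = 1 − 2×0.38 = 0.240; arccos → 76.1°.
Waxing ⇒ before full, so θ = 76.1°.
Age = 29.5 × 76.1°/360° ≈ 6.24 days.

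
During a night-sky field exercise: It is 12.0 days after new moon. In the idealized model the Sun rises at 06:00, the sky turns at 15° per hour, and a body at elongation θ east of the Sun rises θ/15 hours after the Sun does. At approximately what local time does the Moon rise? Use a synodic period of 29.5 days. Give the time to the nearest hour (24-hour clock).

The Moon has covered 12.0/29.5 of its cycle, so θ ≈ 360° × 12.0/29.5 = 146.4°.
The Moon trails the Sun by θ/15 = 146.4/15 ≈ 9.76 hours.
06:00 + 9.76 h ≈ 15:46 → 16:00 to the nearest hour.

16:00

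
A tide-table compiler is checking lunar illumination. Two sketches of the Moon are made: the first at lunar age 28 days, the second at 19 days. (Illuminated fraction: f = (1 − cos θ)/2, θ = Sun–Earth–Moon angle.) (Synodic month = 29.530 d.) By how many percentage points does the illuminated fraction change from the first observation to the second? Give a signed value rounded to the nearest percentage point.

+78 percentage points

θ₁ = 360° × 28/29.530 = 341.3°, f₁ = (1 − cos θ₁)/2 = 0.026.
θ₂ = 360° × 19/29.530 = 231.6°, f₂ = (1 − cos θ₂)/2 = 0.810.
Change = f₂ − f₁ = +0.784 → +78 percentage points.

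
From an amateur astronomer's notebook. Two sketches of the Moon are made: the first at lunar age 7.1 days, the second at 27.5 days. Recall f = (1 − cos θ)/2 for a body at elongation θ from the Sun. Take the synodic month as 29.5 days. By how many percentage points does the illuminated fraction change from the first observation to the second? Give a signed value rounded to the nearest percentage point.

-43 pp

θ₁ = 360° × 7.1/29.5 = 86.6°, f₁ = (1 − cos θ₁)/2 = 0.471.
θ₂ = 360° × 27.5/29.5 = 335.6°, f₂ = (1 − cos θ₂)/2 = 0.045.
Change = f₂ − f₁ = -0.426 → -43 percentage points.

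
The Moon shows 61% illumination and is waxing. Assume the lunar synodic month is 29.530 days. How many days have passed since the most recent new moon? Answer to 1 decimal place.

8.4 days

Invert f = (1 − cos θ)/2 to get cos θ = 1 − 2(0.61) = -0.220, hence θ₀ = arccos -0.220 = 102.7°.
Waxing ⇒ before full, so θ = 102.7°.
At 360°/29.530 d per day, 102.7° corresponds to 8.42 days.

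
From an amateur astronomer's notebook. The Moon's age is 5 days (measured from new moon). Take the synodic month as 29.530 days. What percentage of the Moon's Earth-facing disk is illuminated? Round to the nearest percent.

26%

The Moon has covered 5/29.530 of its cycle, so θ ≈ 360° × 5/29.530 = 61.0°.
With cos θ = 0.485, the lit fraction is (1 − 0.485)/2 ≈ 0.257, so 26%.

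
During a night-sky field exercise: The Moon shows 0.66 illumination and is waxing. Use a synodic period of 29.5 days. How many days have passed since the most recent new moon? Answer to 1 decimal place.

cos θ = 1 − 2f = -0.320, giving a principal value of 108.7°.
Before full moon the principal value applies: θ = 108.7°.
Age = 29.5 × 108.7°/360° ≈ 8.90 days.

8.9 days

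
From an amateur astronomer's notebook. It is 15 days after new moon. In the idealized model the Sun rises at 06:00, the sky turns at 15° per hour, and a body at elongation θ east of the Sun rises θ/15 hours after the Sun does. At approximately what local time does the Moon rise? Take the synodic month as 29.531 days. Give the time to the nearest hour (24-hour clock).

Phase angle: θ = 360°·(15 d)/(29.531 d) = 182.9°.
Delay after the Sun = 182.9° / (15°/h) ≈ 12.19 h.
06:00 + 12.19 h ≈ 18:11 → 18:00 to the nearest hour.

18:00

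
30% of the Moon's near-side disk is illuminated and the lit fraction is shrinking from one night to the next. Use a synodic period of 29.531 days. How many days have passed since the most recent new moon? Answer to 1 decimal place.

24.1 days

From f = (1 − cos θ)/2: cos θ = 1 − 2×0.30 = 0.400; arccos → 66.4°.
Waning ⇒ past full, so θ = 360° − 66.4° = 293.6°.
Age = 29.531 × 293.6°/360° ≈ 24.08 days.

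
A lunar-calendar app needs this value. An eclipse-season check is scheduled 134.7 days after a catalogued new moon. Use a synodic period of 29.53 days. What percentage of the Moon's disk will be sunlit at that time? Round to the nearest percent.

96%

Reduce mod P: 134.7 − 4×29.53 = 16.58 d into the current lunation.
Elongation θ = 360° × 16.58/29.53 ≈ 202.1°.
cos 202.1° = (-0.926), so f = (1 − (-0.926))/2 = 0.963, so 96%.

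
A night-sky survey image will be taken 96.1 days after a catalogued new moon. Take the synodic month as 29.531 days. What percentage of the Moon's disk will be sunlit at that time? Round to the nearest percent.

51%

96.1/29.531 = 3.254 lunations, so 3 complete cycles and 7.51 d into the next.
Elongation θ = 360° × 7.51/29.531 ≈ 91.5°.
cos 91.5° = (-0.026), so f = (1 − (-0.026))/2 = 0.513, so 51%.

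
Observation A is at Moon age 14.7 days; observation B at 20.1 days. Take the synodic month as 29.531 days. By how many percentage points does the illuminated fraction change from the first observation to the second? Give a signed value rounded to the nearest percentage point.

θ₁ = 360° × 14.7/29.531 = 179.2°, f₁ = (1 − cos θ₁)/2 = 1.000.
θ₂ = 360° × 20.1/29.531 = 245.0°, f₂ = (1 − cos θ₂)/2 = 0.711.
Change = f₂ − f₁ = -0.289 → -29 percentage points.

-29 pp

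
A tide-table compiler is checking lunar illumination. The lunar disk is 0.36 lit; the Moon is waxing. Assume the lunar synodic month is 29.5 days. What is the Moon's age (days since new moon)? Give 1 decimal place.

cos θ = 1 − 2f = 0.280, giving a principal value of 73.7°.
Before full moon the principal value applies: θ = 73.7°.
That fraction of the synodic month is 73.7/360 × 29.5 d ≈ 6.04 d.

6.0 days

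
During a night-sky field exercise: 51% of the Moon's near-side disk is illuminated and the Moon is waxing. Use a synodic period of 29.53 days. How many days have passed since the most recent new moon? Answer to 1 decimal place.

7.5 days

Invert f = (1 − cos θ)/2 to get cos θ = 1 − 2(0.51) = -0.020, hence θ₀ = arccos -0.020 = 91.1°.
The Moon is waxing (0°–180°), so θ = 91.1° directly.
Age = 29.53 × 91.1°/360° ≈ 7.48 days.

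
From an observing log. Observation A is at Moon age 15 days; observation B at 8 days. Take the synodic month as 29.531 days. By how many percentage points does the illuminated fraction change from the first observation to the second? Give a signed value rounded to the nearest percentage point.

First observation: θ = 360°·15/29.531 = 182.9°, so f = 0.999.
Second observation: θ = 97.5°, f = 0.565.
Δf = 0.565 − 0.999 = -0.434, i.e. -43 pp.

-43 pp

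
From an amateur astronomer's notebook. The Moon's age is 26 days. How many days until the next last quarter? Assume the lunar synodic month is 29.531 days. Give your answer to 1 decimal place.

25.7 days

Last quarter occurs at elongation 270°, i.e. at age 29.531 × 270/360 = 22.148 d.
Already past this cycle's last quarter; the next is at 22.148 + 29.531 = 51.679 d, so 51.679 − 26 = 25.679 days.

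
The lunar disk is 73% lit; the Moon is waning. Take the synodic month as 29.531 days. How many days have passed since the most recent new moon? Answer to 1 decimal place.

19.9 days

Invert f = (1 − cos θ)/2 to get cos θ = 1 − 2(0.73) = -0.460, hence θ₀ = arccos -0.460 = 117.4°.
Waning ⇒ past full, so θ = 360° − 117.4° = 242.6°.
At 360°/29.531 d per day, 242.6° corresponds to 19.90 days.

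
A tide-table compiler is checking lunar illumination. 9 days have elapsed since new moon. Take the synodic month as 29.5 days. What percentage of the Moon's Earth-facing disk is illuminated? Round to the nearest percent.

Elongation θ = 360° × 9/29.5 ≈ 109.8°.
With cos θ = (-0.339), the lit fraction is (1 − (-0.339))/2 ≈ 0.670, so 67%.

67%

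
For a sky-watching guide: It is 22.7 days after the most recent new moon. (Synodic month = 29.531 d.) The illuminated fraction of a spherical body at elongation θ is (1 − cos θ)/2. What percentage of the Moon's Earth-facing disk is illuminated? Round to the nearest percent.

The Moon has covered 22.7/29.531 of its cycle, so θ ≈ 360° × 22.7/29.531 = 276.7°.
With cos θ = 0.117, the lit fraction is (1 − 0.117)/2 ≈ 0.441, so 44%.

44%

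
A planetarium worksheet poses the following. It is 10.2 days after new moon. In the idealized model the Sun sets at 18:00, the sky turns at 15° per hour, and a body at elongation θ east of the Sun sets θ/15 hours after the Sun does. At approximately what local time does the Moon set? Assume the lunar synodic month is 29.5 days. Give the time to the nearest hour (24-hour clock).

02:00

Elongation θ = 360° × 10.2/29.5 ≈ 124.5°.
Delay after the Sun = 124.5° / (15°/h) ≈ 8.30 h.
18:00 + 8.30 h ≈ 02:18 → 02:00 to the nearest hour.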